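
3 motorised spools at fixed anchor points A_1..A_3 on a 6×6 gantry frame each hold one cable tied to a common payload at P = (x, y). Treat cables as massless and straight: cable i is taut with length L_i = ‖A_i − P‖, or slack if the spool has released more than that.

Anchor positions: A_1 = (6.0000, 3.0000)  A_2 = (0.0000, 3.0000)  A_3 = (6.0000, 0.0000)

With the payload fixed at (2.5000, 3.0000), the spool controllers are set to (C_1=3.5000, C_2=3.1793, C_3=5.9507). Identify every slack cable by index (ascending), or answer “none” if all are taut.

cable 1: √((3.5000)²+(0.0000)²)=3.5000, C_1=3.5000: taut
cable 2: √((-2.5000)²+(0.0000)²)=2.5000, C_2=3.1793: slack
cable 3: √((3.5000)²+(-3.0000)²)=4.6098, C_3=5.9507: slack

2, 3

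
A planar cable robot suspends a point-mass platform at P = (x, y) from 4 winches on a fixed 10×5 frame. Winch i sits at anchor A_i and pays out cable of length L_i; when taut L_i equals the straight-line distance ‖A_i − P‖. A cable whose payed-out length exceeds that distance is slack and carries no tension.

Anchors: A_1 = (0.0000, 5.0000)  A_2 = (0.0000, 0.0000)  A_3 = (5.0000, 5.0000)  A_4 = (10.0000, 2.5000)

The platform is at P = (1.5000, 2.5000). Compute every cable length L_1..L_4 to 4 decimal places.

L_1 = √((0.0000−1.5000)² + (5.0000−2.5000)²) = 2.9155
L_2 = √((0.0000−1.5000)² + (0.0000−2.5000)²) = 2.9155
L_3 = √((5.0000−1.5000)² + (5.0000−2.5000)²) = 4.3012
L_4 = √((10.0000−1.5000)² + (2.5000−2.5000)²) = 8.5000

(2.9155, 2.9155, 4.3012, 8.5000)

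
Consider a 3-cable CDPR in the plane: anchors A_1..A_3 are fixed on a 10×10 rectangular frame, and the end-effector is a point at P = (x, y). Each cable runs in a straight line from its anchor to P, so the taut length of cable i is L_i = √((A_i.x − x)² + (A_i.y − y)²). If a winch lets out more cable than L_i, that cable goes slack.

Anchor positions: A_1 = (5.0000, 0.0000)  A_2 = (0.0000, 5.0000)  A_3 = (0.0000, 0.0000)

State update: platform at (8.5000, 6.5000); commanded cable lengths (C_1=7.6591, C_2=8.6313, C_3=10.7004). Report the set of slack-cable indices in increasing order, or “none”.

1

cable 1: L_1 = ‖A_1−P‖ = 7.3824;  C_1 = 7.6591 → slack
cable 2: L_2 = ‖A_2−P‖ = 8.6313;  C_2 = 8.6313 → taut
cable 3: L_3 = ‖A_3−P‖ = 10.7005;  C_3 = 10.7004 → taut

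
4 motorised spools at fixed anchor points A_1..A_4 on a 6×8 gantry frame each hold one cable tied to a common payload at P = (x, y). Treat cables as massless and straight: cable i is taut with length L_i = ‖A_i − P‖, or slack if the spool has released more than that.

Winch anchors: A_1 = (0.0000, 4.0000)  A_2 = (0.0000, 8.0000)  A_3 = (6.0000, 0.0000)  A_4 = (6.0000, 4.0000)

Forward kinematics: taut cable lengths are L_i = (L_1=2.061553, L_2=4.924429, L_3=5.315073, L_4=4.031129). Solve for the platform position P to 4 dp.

circle eqns → linear via eq_j − eq_1; set k_j = A_j·A_j − L_j²
k_1 = 0.0000+16.0000−4.2500 = 11.7500
0.0000·x − 8.0000·y = k_1−k_2 = -28.0000
-12.0000·x + 8.0000·y = k_1−k_3 = 4.0000
-12.0000·x + 0.0000·y = k_1−k_4 = -24.0000
solve first two rows → x=2.0000, y=3.5000
check cable 4: ‖A_4−P‖² = 16.2500 ≈ L_4² = 16.2500 ✓

(2.0000, 3.5000)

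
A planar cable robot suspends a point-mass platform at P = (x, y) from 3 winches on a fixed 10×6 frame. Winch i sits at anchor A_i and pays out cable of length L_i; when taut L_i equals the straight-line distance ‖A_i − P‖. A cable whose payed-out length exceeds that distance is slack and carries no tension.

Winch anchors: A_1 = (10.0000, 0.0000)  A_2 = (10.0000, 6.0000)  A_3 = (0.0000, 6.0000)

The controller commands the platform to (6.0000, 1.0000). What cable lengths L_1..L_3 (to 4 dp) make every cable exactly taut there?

(4.1231, 6.4031, 7.8102)

L_1 = √((10.0000−6.0000)² + (0.0000−1.0000)²) = 4.1231
L_2 = √((10.0000−6.0000)² + (6.0000−1.0000)²) = 6.4031
L_3 = √((0.0000−6.0000)² + (6.0000−1.0000)²) = 7.8102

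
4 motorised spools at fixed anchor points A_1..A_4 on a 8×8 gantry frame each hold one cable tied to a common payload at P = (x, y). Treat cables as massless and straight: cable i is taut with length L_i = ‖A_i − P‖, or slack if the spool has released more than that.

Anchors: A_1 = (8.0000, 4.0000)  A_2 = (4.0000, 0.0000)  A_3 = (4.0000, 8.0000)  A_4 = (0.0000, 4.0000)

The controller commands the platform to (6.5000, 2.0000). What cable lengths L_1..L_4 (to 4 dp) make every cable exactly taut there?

(2.5000, 3.2016, 6.5000, 6.8007)

L_1 = √((8.0000−6.5000)² + (4.0000−2.0000)²) = 2.5000
L_2 = √((4.0000−6.5000)² + (0.0000−2.0000)²) = 3.2016
L_3 = √((4.0000−6.5000)² + (8.0000−2.0000)²) = 6.5000
L_4 = √((0.0000−6.5000)² + (4.0000−2.0000)²) = 6.8007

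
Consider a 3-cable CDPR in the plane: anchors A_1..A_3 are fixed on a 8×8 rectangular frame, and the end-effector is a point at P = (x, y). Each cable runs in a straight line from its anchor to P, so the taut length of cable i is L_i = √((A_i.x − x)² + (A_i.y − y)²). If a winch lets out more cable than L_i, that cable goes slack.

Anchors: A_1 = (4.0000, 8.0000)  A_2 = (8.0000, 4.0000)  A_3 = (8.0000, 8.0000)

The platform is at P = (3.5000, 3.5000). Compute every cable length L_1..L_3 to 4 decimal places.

cable 1: Δx=0.5000, Δy=4.5000; L_1 = √(Δx²+Δy²) = 4.5277
cable 2: Δx=4.5000, Δy=0.5000; L_2 = √(Δx²+Δy²) = 4.5277
cable 3: Δx=4.5000, Δy=4.5000; L_3 = √(Δx²+Δy²) = 6.3640

(4.5277, 4.5277, 6.3640)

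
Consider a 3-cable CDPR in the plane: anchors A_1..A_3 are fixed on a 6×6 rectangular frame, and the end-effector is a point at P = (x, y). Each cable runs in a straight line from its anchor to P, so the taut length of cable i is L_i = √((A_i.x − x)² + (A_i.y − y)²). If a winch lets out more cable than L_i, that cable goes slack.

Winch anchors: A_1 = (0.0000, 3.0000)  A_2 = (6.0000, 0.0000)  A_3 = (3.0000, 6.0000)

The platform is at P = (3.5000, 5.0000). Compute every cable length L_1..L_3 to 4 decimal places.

cable 1: Δx=-3.5000, Δy=-2.0000; L_1 = √(Δx²+Δy²) = 4.0311
cable 2: Δx=2.5000, Δy=-5.0000; L_2 = √(Δx²+Δy²) = 5.5902
cable 3: Δx=-0.5000, Δy=1.0000; L_3 = √(Δx²+Δy²) = 1.1180

(4.0311, 5.5902, 1.1180)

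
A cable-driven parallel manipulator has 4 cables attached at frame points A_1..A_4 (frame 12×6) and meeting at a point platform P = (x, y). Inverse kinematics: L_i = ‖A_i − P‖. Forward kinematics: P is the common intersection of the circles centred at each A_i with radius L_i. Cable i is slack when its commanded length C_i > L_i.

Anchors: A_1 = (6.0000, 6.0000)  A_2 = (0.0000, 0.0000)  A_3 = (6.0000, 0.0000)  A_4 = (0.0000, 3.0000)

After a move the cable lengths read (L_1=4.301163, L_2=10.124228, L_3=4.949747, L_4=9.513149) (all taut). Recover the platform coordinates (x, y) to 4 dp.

(9.5000, 3.5000)

each cable: (A_i−P)·(A_i−P) = L_i²; let k_i = ‖A_i‖²−L_i²
k_1 = 36.0000+36.0000−18.5000 = 53.5000
row 1: 12.0000x + 12.0000y = 156.0000  (k_2=-102.5000)
row 2: 0.0000x + 12.0000y = 42.0000  (k_3=11.5000)
row 3: 12.0000x + 6.0000y = 135.0000  (k_4=-81.5000)
Cramer on rows 1–2 → x = 9.5000, y = 3.5000
check cable 4: ‖A_4−P‖² = 90.5000 ≈ L_4² = 90.5000 ✓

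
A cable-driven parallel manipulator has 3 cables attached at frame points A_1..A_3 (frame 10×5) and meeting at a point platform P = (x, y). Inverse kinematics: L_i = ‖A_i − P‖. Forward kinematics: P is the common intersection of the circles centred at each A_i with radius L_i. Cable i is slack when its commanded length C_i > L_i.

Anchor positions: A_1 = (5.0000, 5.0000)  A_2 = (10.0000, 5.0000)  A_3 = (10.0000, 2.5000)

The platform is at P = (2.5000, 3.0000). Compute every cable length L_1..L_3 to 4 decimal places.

(3.2016, 7.7621, 7.5166)

L_1 = √((5.0000−2.5000)² + (5.0000−3.0000)²) = 3.2016
L_2 = √((10.0000−2.5000)² + (5.0000−3.0000)²) = 7.7621
L_3 = √((10.0000−2.5000)² + (2.5000−3.0000)²) = 7.5166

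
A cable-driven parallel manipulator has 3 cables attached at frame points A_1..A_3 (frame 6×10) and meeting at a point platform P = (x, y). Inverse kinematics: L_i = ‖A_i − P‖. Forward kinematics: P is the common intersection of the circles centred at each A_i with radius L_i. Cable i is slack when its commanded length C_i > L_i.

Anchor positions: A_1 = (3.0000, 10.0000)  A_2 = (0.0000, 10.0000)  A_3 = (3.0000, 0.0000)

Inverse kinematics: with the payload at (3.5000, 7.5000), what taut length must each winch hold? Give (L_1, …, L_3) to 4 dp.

cable 1: Δx=-0.5000, Δy=2.5000; L_1 = √(Δx²+Δy²) = 2.5495
cable 2: Δx=-3.5000, Δy=2.5000; L_2 = √(Δx²+Δy²) = 4.3012
cable 3: Δx=-0.5000, Δy=-7.5000; L_3 = √(Δx²+Δy²) = 7.5166

(2.5495, 4.3012, 7.5166)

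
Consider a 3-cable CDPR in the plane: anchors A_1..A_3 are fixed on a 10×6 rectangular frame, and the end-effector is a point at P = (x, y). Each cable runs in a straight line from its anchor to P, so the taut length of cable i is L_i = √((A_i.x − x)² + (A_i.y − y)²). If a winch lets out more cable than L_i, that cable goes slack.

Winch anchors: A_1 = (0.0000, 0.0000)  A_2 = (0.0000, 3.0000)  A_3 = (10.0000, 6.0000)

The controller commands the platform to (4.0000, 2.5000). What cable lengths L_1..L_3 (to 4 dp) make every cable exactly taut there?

(4.7170, 4.0311, 6.9462)

L_1: Δ = A_1−P = (-4.0000, -2.5000) → ‖Δ‖ = √22.2500 = 4.7170
L_2: Δ = A_2−P = (-4.0000, 0.5000) → ‖Δ‖ = √16.2500 = 4.0311
L_3: Δ = A_3−P = (6.0000, 3.5000) → ‖Δ‖ = √48.2500 = 6.9462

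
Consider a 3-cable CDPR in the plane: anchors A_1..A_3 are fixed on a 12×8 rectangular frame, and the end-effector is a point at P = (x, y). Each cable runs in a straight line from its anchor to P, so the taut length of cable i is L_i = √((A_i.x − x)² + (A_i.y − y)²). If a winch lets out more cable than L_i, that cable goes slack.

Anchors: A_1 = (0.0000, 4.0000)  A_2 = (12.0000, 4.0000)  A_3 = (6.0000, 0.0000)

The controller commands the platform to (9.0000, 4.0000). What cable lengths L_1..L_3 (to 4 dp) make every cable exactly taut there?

(9.0000, 3.0000, 5.0000)

L_1: Δ = A_1−P = (-9.0000, 0.0000) → ‖Δ‖ = √81.0000 = 9.0000
L_2: Δ = A_2−P = (3.0000, 0.0000) → ‖Δ‖ = √9.0000 = 3.0000
L_3: Δ = A_3−P = (-3.0000, -4.0000) → ‖Δ‖ = √25.0000 = 5.0000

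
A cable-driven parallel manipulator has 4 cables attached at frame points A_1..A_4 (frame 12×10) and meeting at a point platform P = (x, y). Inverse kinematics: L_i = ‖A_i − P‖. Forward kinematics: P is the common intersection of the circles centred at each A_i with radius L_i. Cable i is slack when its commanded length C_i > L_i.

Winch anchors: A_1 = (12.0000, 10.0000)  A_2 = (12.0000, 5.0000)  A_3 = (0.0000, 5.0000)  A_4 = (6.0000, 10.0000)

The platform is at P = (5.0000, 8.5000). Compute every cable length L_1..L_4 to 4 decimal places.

(7.1589, 7.8262, 6.1033, 1.8028)

L_1 = √((12.0000−5.0000)² + (10.0000−8.5000)²) = 7.1589
L_2 = √((12.0000−5.0000)² + (5.0000−8.5000)²) = 7.8262
L_3 = √((0.0000−5.0000)² + (5.0000−8.5000)²) = 6.1033
L_4 = √((6.0000−5.0000)² + (10.0000−8.5000)²) = 1.8028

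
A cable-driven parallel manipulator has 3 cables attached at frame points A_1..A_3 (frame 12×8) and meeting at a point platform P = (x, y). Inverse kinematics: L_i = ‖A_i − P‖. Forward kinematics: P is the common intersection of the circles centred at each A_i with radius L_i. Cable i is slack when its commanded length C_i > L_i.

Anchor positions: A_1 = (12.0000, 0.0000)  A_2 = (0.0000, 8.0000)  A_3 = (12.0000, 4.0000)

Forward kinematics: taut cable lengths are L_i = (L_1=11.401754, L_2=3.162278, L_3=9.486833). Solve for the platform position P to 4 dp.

each cable: (A_i−P)·(A_i−P) = L_i²; let c_i = ‖A_i‖²−L_i²
c_1 = 144.0000+0.0000−130.0000 = 14.0000
row 1: 24.0000x − 16.0000y = -40.0000  (c_2=54.0000)
row 2: 0.0000x − 8.0000y = -56.0000  (c_3=70.0000)
Cramer on rows 1–2 → x = 3.0000, y = 7.0000

(3.0000, 7.0000)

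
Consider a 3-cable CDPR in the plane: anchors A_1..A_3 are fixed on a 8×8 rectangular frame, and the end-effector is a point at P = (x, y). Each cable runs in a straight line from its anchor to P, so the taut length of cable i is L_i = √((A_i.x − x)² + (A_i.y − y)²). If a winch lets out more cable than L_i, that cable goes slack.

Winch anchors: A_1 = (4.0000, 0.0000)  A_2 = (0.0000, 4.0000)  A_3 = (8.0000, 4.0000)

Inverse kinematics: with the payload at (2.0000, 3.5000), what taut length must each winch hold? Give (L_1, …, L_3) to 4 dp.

(4.0311, 2.0616, 6.0208)

L_1: Δ = A_1−P = (2.0000, -3.5000) → ‖Δ‖ = √16.2500 = 4.0311
L_2: Δ = A_2−P = (-2.0000, 0.5000) → ‖Δ‖ = √4.2500 = 2.0616
L_3: Δ = A_3−P = (6.0000, 0.5000) → ‖Δ‖ = √36.2500 = 6.0208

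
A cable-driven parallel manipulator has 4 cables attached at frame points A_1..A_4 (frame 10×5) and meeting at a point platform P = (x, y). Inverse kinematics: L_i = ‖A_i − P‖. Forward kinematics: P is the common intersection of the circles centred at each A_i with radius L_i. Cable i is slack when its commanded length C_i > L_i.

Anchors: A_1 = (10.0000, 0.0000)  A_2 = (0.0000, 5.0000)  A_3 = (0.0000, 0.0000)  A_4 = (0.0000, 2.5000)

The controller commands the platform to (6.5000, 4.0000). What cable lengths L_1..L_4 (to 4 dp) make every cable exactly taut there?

(5.3151, 6.5765, 7.6322, 6.6708)

L_1 = √((10.0000−6.5000)² + (0.0000−4.0000)²) = 5.3151
L_2 = √((0.0000−6.5000)² + (5.0000−4.0000)²) = 6.5765
L_3 = √((0.0000−6.5000)² + (0.0000−4.0000)²) = 7.6322
L_4 = √((0.0000−6.5000)² + (2.5000−4.0000)²) = 6.6708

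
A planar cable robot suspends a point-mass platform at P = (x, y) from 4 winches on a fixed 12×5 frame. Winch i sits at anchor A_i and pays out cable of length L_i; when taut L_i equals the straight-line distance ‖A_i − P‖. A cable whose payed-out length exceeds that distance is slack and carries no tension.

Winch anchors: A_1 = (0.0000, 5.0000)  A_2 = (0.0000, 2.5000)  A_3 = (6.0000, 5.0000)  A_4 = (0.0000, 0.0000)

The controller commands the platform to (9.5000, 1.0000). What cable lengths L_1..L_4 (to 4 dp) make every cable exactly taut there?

(10.3078, 9.6177, 5.3151, 9.5525)

L_1 = √((0.0000−9.5000)² + (5.0000−1.0000)²) = 10.3078
L_2 = √((0.0000−9.5000)² + (2.5000−1.0000)²) = 9.6177
L_3 = √((6.0000−9.5000)² + (5.0000−1.0000)²) = 5.3151
L_4 = √((0.0000−9.5000)² + (0.0000−1.0000)²) = 9.5525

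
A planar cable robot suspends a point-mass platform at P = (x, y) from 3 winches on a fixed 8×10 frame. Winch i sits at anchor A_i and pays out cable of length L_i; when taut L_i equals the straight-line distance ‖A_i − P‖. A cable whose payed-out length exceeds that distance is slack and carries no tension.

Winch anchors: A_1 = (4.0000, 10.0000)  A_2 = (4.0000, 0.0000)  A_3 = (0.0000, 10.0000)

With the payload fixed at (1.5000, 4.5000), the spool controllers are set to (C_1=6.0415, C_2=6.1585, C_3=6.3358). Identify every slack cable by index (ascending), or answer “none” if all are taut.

2, 3

i=1: geometric 6.0415 vs commanded 6.0415 ⇒ taut
i=2: geometric 5.1478 vs commanded 6.1585 ⇒ slack
i=3: geometric 5.7009 vs commanded 6.3358 ⇒ slack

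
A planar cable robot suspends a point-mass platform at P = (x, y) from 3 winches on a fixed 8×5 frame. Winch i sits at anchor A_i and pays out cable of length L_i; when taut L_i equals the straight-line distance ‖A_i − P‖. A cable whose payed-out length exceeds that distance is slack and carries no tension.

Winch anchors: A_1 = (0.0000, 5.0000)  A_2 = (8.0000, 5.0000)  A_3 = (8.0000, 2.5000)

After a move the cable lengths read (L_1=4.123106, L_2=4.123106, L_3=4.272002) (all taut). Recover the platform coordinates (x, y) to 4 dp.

(4.0000, 4.0000)

expand ‖A_i−P‖²=L_i² and subtract eq 1 (c_i ≔ ‖A_i‖²−L_i²)
c_1 = 0.0000+25.0000−17.0000 = 8.0000
eq1−eq2 → [-16.0000  0.0000]·P = -64.0000
eq1−eq3 → [-16.0000  5.0000]·P = -44.0000
2×2 solve → P = (4.0000, 4.0000)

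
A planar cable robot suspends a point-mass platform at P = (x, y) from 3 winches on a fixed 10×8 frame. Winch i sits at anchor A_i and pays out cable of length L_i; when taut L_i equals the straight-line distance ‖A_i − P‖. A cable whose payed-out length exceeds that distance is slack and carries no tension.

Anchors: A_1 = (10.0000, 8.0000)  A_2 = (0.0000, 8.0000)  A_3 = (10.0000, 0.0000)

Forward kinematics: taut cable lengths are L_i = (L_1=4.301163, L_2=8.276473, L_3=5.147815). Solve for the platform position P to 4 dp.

(7.5000, 4.5000)

circle eqns → linear via eq_j − eq_1; set k_j = A_j·A_j − L_j²
k_1 = 100.0000+64.0000−18.5000 = 145.5000
20.0000·x + 0.0000·y = k_1−k_2 = 150.0000
0.0000·x + 16.0000·y = k_1−k_3 = 72.0000
solve first two rows → x=7.5000, y=4.5000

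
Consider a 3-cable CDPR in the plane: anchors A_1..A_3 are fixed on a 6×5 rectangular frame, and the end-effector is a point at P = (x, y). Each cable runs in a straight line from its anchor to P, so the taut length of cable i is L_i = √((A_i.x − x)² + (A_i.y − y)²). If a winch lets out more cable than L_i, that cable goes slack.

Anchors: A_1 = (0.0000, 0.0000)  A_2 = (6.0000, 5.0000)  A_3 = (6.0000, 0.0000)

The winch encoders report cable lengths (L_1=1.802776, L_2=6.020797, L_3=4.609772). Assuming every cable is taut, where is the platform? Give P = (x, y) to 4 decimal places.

circle eqns → linear via eq_j − eq_1; set q_j = A_j·A_j − L_j²
q_1 = 0.0000+0.0000−3.2500 = -3.2500
-12.0000·x − 10.0000·y = q_1−q_2 = -28.0000
-12.0000·x + 0.0000·y = q_1−q_3 = -18.0000
solve first two rows → x=1.5000, y=1.0000

(1.5000, 1.0000)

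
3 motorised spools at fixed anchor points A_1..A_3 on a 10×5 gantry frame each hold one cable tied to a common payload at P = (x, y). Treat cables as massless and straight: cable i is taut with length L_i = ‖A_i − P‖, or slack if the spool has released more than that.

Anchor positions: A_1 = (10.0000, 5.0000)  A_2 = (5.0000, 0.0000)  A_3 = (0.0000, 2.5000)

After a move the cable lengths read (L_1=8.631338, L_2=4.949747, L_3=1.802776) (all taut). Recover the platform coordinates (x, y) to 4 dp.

circle eqns → linear via eq_j − eq_1; set q_j = A_j·A_j − L_j²
q_1 = 100.0000+25.0000−74.5000 = 50.5000
10.0000·x + 10.0000·y = q_1−q_2 = 50.0000
20.0000·x + 5.0000·y = q_1−q_3 = 47.5000
solve first two rows → x=1.5000, y=3.5000

(1.5000, 3.5000)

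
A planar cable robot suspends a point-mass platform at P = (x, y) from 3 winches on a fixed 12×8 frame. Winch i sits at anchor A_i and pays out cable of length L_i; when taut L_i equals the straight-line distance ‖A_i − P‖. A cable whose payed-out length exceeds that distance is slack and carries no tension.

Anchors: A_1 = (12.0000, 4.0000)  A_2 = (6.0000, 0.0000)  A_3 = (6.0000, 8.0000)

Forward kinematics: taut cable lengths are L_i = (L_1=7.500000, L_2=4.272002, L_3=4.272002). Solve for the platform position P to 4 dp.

expand ‖A_i−P‖²=L_i² and subtract eq 1 (k_i ≔ ‖A_i‖²−L_i²)
k_1 = 144.0000+16.0000−56.2500 = 103.7500
eq1−eq2 → [12.0000  8.0000]·P = 86.0000
eq1−eq3 → [12.0000  -8.0000]·P = 22.0000
2×2 solve → P = (4.5000, 4.0000)

(4.5000, 4.0000)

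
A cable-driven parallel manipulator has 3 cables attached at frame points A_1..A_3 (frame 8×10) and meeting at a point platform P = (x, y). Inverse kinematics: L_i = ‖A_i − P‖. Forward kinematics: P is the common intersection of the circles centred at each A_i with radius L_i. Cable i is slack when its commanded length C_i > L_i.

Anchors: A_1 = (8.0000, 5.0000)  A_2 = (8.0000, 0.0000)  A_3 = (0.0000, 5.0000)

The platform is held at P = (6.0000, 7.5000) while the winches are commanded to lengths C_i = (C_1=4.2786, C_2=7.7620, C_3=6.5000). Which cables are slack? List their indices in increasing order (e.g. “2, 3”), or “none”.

1

cable 1: L_1 = ‖A_1−P‖ = 3.2016;  C_1 = 4.2786 → slack
cable 2: L_2 = ‖A_2−P‖ = 7.7621;  C_2 = 7.7620 → taut
cable 3: L_3 = ‖A_3−P‖ = 6.5000;  C_3 = 6.5000 → taut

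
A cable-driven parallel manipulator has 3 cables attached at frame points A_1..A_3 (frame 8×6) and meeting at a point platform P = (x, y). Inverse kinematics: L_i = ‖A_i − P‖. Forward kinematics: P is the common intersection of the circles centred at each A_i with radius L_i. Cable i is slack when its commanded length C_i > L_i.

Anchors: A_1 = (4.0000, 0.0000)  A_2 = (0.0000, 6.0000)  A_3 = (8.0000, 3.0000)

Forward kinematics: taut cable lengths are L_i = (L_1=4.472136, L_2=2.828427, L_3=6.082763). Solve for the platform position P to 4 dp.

(2.0000, 4.0000)

each cable: (A_i−P)·(A_i−P) = L_i²; let c_i = ‖A_i‖²−L_i²
c_1 = 16.0000+0.0000−20.0000 = -4.0000
row 1: 8.0000x − 12.0000y = -32.0000  (c_2=28.0000)
row 2: -8.0000x − 6.0000y = -40.0000  (c_3=36.0000)
Cramer on rows 1–2 → x = 2.0000, y = 4.0000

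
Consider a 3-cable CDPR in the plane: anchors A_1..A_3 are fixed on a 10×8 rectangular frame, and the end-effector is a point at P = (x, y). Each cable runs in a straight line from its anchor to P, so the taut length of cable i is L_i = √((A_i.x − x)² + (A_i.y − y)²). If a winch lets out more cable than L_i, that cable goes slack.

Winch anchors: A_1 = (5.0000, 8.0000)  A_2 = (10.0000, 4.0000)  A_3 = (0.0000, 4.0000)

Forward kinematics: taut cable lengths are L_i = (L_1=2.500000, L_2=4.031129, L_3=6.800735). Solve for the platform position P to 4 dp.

each cable: (A_i−P)·(A_i−P) = L_i²; let c_i = ‖A_i‖²−L_i²
c_1 = 25.0000+64.0000−6.2500 = 82.7500
row 1: -10.0000x + 8.0000y = -17.0000  (c_2=99.7500)
row 2: 10.0000x + 8.0000y = 113.0000  (c_3=-30.2500)
Cramer on rows 1–2 → x = 6.5000, y = 6.0000

(6.5000, 6.0000)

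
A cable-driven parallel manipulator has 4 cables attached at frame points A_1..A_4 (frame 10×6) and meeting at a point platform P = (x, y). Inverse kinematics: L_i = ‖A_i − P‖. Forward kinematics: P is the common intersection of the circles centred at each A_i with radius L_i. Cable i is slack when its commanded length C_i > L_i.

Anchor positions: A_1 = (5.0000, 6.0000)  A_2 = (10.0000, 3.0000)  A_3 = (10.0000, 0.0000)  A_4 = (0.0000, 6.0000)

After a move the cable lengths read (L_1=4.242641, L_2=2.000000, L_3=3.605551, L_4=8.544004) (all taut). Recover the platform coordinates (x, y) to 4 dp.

(8.0000, 3.0000)

each cable: (A_i−P)·(A_i−P) = L_i²; let k_i = ‖A_i‖²−L_i²
k_1 = 25.0000+36.0000−18.0000 = 43.0000
row 1: -10.0000x + 6.0000y = -62.0000  (k_2=105.0000)
row 2: -10.0000x + 12.0000y = -44.0000  (k_3=87.0000)
row 3: 10.0000x + 0.0000y = 80.0000  (k_4=-37.0000)
Cramer on rows 1–2 → x = 8.0000, y = 3.0000
check cable 4: ‖A_4−P‖² = 73.0000 ≈ L_4² = 73.0000 ✓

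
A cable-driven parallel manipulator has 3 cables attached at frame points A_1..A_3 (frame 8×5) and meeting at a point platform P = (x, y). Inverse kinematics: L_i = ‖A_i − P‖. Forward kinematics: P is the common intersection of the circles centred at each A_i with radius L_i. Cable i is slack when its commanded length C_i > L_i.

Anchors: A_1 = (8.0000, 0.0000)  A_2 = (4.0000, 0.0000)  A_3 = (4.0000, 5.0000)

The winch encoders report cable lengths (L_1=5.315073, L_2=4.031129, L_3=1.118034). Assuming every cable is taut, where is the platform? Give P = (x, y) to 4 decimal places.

(4.5000, 4.0000)

circle eqns → linear via eq_j − eq_1; set q_j = A_j·A_j − L_j²
q_1 = 64.0000+0.0000−28.2500 = 35.7500
8.0000·x + 0.0000·y = q_1−q_2 = 36.0000
8.0000·x − 10.0000·y = q_1−q_3 = -4.0000
solve first two rows → x=4.5000, y=4.0000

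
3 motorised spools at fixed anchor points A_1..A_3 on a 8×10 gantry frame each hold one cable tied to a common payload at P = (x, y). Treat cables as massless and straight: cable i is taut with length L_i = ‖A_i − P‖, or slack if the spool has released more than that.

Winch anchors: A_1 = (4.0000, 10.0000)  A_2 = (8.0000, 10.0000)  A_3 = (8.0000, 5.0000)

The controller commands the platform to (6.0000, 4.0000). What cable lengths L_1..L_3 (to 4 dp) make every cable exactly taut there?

(6.3246, 6.3246, 2.2361)

L_1: Δ = A_1−P = (-2.0000, 6.0000) → ‖Δ‖ = √40.0000 = 6.3246
L_2: Δ = A_2−P = (2.0000, 6.0000) → ‖Δ‖ = √40.0000 = 6.3246
L_3: Δ = A_3−P = (2.0000, 1.0000) → ‖Δ‖ = √5.0000 = 2.2361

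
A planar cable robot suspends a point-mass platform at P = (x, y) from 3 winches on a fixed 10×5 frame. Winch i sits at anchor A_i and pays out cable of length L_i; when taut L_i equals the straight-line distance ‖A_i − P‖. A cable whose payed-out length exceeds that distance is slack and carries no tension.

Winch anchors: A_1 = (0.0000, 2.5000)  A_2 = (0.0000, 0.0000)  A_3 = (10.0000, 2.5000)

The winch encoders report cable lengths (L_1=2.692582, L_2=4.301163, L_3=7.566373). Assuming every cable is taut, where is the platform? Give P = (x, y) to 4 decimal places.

(2.5000, 3.5000)

expand ‖A_i−P‖²=L_i² and subtract eq 1 (k_i ≔ ‖A_i‖²−L_i²)
k_1 = 0.0000+6.2500−7.2500 = -1.0000
eq1−eq2 → [0.0000  5.0000]·P = 17.5000
eq1−eq3 → [-20.0000  0.0000]·P = -50.0000
2×2 solve → P = (2.5000, 3.5000)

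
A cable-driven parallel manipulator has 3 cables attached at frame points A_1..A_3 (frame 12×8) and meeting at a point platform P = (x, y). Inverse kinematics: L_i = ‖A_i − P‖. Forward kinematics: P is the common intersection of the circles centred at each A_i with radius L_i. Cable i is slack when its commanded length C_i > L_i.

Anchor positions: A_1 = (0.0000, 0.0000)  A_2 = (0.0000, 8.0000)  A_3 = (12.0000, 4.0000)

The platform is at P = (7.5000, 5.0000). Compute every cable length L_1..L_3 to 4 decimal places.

L_1: Δ = A_1−P = (-7.5000, -5.0000) → ‖Δ‖ = √81.2500 = 9.0139
L_2: Δ = A_2−P = (-7.5000, 3.0000) → ‖Δ‖ = √65.2500 = 8.0777
L_3: Δ = A_3−P = (4.5000, -1.0000) → ‖Δ‖ = √21.2500 = 4.6098

(9.0139, 8.0777, 4.6098)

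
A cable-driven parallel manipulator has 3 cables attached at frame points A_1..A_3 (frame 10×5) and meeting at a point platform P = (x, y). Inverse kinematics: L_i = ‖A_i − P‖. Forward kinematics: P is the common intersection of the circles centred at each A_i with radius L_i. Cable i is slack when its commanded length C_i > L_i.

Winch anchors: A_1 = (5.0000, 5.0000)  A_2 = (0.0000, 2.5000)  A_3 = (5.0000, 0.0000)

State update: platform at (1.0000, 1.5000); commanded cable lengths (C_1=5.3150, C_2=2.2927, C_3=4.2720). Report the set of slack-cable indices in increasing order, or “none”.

i=1: geometric 5.3151 vs commanded 5.3150 ⇒ taut
i=2: geometric 1.4142 vs commanded 2.2927 ⇒ slack
i=3: geometric 4.2720 vs commanded 4.2720 ⇒ taut

2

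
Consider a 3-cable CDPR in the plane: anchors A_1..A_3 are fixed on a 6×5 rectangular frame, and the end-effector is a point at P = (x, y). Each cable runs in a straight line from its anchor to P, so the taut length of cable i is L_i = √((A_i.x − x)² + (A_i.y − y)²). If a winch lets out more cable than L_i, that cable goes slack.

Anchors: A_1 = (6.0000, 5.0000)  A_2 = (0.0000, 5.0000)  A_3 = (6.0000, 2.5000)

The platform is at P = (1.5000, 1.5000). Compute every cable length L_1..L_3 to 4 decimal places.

L_1: Δ = A_1−P = (4.5000, 3.5000) → ‖Δ‖ = √32.5000 = 5.7009
L_2: Δ = A_2−P = (-1.5000, 3.5000) → ‖Δ‖ = √14.5000 = 3.8079
L_3: Δ = A_3−P = (4.5000, 1.0000) → ‖Δ‖ = √21.2500 = 4.6098

(5.7009, 3.8079, 4.6098)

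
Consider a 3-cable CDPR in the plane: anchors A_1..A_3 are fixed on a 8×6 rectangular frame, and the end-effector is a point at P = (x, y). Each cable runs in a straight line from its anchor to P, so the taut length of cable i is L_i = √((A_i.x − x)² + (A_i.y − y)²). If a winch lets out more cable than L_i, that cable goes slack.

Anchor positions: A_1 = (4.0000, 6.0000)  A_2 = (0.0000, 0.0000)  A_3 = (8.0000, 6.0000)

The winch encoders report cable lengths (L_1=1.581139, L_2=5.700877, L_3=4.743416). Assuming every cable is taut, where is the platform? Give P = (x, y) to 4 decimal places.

each cable: (A_i−P)·(A_i−P) = L_i²; let c_i = ‖A_i‖²−L_i²
c_1 = 16.0000+36.0000−2.5000 = 49.5000
row 1: 8.0000x + 12.0000y = 82.0000  (c_2=-32.5000)
row 2: -8.0000x + 0.0000y = -28.0000  (c_3=77.5000)
Cramer on rows 1–2 → x = 3.5000, y = 4.5000

(3.5000, 4.5000)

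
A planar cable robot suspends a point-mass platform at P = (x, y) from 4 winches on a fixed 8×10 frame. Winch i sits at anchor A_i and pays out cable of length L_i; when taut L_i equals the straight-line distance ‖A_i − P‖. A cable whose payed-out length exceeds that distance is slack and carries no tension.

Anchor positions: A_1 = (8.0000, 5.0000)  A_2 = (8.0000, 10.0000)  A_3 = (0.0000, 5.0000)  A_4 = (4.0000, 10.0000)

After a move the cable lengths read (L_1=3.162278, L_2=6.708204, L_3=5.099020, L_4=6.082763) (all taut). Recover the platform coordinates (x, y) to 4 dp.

each cable: (A_i−P)·(A_i−P) = L_i²; let q_i = ‖A_i‖²−L_i²
q_1 = 64.0000+25.0000−10.0000 = 79.0000
row 1: 0.0000x − 10.0000y = -40.0000  (q_2=119.0000)
row 2: 16.0000x + 0.0000y = 80.0000  (q_3=-1.0000)
row 3: 8.0000x − 10.0000y = 0.0000  (q_4=79.0000)
Cramer on rows 1–2 → x = 5.0000, y = 4.0000
check cable 4: ‖A_4−P‖² = 37.0000 ≈ L_4² = 37.0000 ✓

(5.0000, 4.0000)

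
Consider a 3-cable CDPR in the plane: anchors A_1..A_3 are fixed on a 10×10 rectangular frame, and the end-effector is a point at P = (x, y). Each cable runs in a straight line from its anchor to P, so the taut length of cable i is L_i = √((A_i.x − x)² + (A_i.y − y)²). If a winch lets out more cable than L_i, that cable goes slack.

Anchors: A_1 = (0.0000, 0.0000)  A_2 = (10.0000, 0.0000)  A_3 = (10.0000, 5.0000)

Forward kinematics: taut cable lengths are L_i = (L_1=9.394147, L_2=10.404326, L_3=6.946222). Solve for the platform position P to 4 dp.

(4.0000, 8.5000)

each cable: (A_i−P)·(A_i−P) = L_i²; let k_i = ‖A_i‖²−L_i²
k_1 = 0.0000+0.0000−88.2500 = -88.2500
row 1: -20.0000x + 0.0000y = -80.0000  (k_2=-8.2500)
row 2: -20.0000x − 10.0000y = -165.0000  (k_3=76.7500)
Cramer on rows 1–2 → x = 4.0000, y = 8.5000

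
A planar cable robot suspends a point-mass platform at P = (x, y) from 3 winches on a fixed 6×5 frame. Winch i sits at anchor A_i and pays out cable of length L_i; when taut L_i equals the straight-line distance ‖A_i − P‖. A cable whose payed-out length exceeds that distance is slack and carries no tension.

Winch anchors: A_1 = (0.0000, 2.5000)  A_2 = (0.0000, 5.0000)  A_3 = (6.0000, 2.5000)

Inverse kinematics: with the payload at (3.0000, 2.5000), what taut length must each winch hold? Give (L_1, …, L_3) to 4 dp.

cable 1: Δx=-3.0000, Δy=0.0000; L_1 = √(Δx²+Δy²) = 3.0000
cable 2: Δx=-3.0000, Δy=2.5000; L_2 = √(Δx²+Δy²) = 3.9051
cable 3: Δx=3.0000, Δy=0.0000; L_3 = √(Δx²+Δy²) = 3.0000

(3.0000, 3.9051, 3.0000)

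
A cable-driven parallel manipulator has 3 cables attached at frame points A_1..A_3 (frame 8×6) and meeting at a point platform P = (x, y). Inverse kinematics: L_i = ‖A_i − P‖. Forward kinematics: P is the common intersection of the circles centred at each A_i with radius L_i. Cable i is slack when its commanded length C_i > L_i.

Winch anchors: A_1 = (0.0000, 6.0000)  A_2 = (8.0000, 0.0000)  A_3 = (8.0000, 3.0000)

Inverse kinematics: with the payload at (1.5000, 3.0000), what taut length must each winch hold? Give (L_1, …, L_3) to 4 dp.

(3.3541, 7.1589, 6.5000)

L_1: Δ = A_1−P = (-1.5000, 3.0000) → ‖Δ‖ = √11.2500 = 3.3541
L_2: Δ = A_2−P = (6.5000, -3.0000) → ‖Δ‖ = √51.2500 = 7.1589
L_3: Δ = A_3−P = (6.5000, 0.0000) → ‖Δ‖ = √42.2500 = 6.5000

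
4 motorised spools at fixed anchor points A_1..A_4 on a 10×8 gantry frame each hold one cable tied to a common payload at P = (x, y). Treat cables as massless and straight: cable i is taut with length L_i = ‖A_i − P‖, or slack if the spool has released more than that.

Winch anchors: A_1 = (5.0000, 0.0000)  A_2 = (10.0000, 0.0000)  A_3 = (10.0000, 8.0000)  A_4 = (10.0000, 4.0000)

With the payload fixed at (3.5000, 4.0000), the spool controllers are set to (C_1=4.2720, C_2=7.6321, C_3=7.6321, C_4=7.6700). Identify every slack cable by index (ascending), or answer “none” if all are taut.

i=1: geometric 4.2720 vs commanded 4.2720 ⇒ taut
i=2: geometric 7.6322 vs commanded 7.6321 ⇒ taut
i=3: geometric 7.6322 vs commanded 7.6321 ⇒ taut
i=4: geometric 6.5000 vs commanded 7.6700 ⇒ slack

4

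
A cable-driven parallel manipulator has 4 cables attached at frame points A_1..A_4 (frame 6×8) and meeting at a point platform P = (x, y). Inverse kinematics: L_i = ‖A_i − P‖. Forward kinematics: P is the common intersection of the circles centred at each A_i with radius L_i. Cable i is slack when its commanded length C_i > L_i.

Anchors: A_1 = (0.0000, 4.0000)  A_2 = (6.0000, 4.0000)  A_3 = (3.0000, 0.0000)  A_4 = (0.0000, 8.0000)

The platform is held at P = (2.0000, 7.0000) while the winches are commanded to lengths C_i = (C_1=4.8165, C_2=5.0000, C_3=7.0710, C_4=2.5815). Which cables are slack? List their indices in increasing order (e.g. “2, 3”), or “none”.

i=1: geometric 3.6056 vs commanded 4.8165 ⇒ slack
i=2: geometric 5.0000 vs commanded 5.0000 ⇒ taut
i=3: geometric 7.0711 vs commanded 7.0710 ⇒ taut
i=4: geometric 2.2361 vs commanded 2.5815 ⇒ slack

1, 4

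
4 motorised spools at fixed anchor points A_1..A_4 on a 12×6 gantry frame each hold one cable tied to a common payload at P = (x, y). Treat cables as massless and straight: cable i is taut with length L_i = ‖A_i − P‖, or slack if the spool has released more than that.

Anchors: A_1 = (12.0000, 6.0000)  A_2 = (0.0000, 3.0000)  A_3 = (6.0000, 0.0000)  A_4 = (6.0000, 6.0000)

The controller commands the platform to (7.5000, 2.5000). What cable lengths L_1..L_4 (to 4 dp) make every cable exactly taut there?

(5.7009, 7.5166, 2.9155, 3.8079)

L_1 = √((12.0000−7.5000)² + (6.0000−2.5000)²) = 5.7009
L_2 = √((0.0000−7.5000)² + (3.0000−2.5000)²) = 7.5166
L_3 = √((6.0000−7.5000)² + (0.0000−2.5000)²) = 2.9155
L_4 = √((6.0000−7.5000)² + (6.0000−2.5000)²) = 3.8079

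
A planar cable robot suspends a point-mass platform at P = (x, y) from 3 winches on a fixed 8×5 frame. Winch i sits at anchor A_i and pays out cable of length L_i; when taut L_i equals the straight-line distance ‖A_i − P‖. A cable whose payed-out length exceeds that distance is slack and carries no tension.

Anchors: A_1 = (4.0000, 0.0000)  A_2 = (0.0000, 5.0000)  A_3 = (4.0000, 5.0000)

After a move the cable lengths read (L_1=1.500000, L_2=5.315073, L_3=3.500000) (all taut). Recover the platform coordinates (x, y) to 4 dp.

(4.0000, 1.5000)

each cable: (A_i−P)·(A_i−P) = L_i²; let k_i = ‖A_i‖²−L_i²
k_1 = 16.0000+0.0000−2.2500 = 13.7500
row 1: 8.0000x − 10.0000y = 17.0000  (k_2=-3.2500)
row 2: 0.0000x − 10.0000y = -15.0000  (k_3=28.7500)
Cramer on rows 1–2 → x = 4.0000, y = 1.5000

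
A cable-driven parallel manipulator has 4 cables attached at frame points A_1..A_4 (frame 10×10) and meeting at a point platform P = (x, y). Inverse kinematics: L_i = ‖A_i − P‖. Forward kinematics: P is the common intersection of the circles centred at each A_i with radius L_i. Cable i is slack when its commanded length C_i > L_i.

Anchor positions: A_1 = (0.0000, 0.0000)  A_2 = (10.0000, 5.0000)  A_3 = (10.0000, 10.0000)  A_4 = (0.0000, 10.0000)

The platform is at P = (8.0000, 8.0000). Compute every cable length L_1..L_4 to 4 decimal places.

(11.3137, 3.6056, 2.8284, 8.2462)

L_1: Δ = A_1−P = (-8.0000, -8.0000) → ‖Δ‖ = √128.0000 = 11.3137
L_2: Δ = A_2−P = (2.0000, -3.0000) → ‖Δ‖ = √13.0000 = 3.6056
L_3: Δ = A_3−P = (2.0000, 2.0000) → ‖Δ‖ = √8.0000 = 2.8284
L_4: Δ = A_4−P = (-8.0000, 2.0000) → ‖Δ‖ = √68.0000 = 8.2462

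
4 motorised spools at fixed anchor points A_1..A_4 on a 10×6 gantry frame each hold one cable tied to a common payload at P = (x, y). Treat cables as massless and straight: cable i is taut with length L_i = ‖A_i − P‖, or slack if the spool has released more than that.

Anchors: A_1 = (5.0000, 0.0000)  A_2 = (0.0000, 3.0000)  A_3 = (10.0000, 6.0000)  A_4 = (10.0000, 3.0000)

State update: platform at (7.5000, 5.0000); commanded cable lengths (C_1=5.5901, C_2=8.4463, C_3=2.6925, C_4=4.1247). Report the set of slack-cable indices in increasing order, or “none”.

cable 1: L_1 = ‖A_1−P‖ = 5.5902;  C_1 = 5.5901 → taut
cable 2: L_2 = ‖A_2−P‖ = 7.7621;  C_2 = 8.4463 → slack
cable 3: L_3 = ‖A_3−P‖ = 2.6926;  C_3 = 2.6925 → taut
cable 4: L_4 = ‖A_4−P‖ = 3.2016;  C_4 = 4.1247 → slack

2, 4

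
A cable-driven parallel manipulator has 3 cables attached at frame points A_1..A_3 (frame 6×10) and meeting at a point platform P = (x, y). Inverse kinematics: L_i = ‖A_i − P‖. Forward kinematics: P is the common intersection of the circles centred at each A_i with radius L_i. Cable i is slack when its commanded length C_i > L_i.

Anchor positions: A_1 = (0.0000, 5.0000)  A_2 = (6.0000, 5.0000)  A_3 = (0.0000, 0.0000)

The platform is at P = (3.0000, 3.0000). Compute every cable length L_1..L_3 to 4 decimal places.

(3.6056, 3.6056, 4.2426)

L_1: Δ = A_1−P = (-3.0000, 2.0000) → ‖Δ‖ = √13.0000 = 3.6056
L_2: Δ = A_2−P = (3.0000, 2.0000) → ‖Δ‖ = √13.0000 = 3.6056
L_3: Δ = A_3−P = (-3.0000, -3.0000) → ‖Δ‖ = √18.0000 = 4.2426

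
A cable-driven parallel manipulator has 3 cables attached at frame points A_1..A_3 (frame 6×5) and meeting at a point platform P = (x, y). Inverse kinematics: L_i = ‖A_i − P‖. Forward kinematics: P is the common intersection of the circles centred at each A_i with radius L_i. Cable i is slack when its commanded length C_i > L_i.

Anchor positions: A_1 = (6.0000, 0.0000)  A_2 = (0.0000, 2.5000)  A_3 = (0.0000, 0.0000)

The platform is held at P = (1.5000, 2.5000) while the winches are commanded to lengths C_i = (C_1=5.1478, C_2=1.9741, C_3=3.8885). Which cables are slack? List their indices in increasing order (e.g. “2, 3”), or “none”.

i=1: geometric 5.1478 vs commanded 5.1478 ⇒ taut
i=2: geometric 1.5000 vs commanded 1.9741 ⇒ slack
i=3: geometric 2.9155 vs commanded 3.8885 ⇒ slack

2, 3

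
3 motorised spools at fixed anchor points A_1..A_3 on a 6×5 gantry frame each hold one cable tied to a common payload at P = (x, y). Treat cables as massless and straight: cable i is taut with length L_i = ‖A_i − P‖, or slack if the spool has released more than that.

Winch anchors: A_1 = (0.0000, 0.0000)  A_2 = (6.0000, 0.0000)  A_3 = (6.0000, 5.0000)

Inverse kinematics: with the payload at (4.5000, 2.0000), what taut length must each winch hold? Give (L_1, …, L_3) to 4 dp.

cable 1: Δx=-4.5000, Δy=-2.0000; L_1 = √(Δx²+Δy²) = 4.9244
cable 2: Δx=1.5000, Δy=-2.0000; L_2 = √(Δx²+Δy²) = 2.5000
cable 3: Δx=1.5000, Δy=3.0000; L_3 = √(Δx²+Δy²) = 3.3541

(4.9244, 2.5000, 3.3541)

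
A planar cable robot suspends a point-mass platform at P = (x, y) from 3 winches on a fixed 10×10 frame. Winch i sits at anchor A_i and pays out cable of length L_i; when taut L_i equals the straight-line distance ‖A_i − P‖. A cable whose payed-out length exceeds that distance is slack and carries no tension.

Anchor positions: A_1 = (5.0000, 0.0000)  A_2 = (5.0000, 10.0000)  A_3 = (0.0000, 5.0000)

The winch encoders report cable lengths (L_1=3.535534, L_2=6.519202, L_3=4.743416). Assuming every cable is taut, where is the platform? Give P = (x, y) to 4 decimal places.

circle eqns → linear via eq_j − eq_1; set q_j = A_j·A_j − L_j²
q_1 = 25.0000+0.0000−12.5000 = 12.5000
0.0000·x − 20.0000·y = q_1−q_2 = -70.0000
10.0000·x − 10.0000·y = q_1−q_3 = 10.0000
solve first two rows → x=4.5000, y=3.5000

(4.5000, 3.5000)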